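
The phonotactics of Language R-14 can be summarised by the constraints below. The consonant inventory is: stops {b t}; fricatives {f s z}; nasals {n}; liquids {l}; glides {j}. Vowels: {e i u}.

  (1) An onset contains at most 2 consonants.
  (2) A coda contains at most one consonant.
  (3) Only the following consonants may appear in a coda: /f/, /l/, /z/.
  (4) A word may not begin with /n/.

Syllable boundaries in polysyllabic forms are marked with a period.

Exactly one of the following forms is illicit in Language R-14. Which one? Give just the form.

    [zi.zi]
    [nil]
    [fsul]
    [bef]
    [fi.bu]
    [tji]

[zi.zi] — σ1 onset /z/, coda /∅/ ok; σ2 onset /z/, coda /∅/ ok → licit
[nil] — violates constraint 4: word begins with /n/ → illicit
[fsul] — σ1 onset /fs/ (2C), coda /l/ ok → licit
[bef] — σ1 onset /b/, coda /f/ ok → licit
[fi.bu] — σ1 onset /f/, coda /∅/ ok; σ2 onset /b/, coda /∅/ ok → licit
[tji] — σ1 onset /tj/ (2C), coda /∅/ ok → licit

[nil]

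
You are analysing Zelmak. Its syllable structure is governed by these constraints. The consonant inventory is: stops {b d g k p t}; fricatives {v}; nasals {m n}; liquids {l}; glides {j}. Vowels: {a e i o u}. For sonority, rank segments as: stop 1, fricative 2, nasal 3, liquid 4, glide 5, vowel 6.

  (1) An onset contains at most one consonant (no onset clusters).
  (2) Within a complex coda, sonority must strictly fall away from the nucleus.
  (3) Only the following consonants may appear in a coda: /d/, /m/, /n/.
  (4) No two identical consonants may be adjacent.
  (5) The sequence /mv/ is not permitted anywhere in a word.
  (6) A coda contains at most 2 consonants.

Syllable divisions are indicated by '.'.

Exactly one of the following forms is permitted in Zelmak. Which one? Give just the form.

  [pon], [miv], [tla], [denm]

[pon]

[pon] — σ1 onset /p/, coda /n/ ok → permitted
[miv] — violates constraint 3: syllable 1 coda contains /v/, which is not a licensed coda consonant → not permitted
[tla] — violates constraint 1: syllable 1 onset /tl/ has 2 consonants (> 1) → not permitted
[denm] — violates constraint 2: syllable 1 coda /nm/: /n/ (nasal, 3) → /m/ (nasal, 3) does not fall → not permitted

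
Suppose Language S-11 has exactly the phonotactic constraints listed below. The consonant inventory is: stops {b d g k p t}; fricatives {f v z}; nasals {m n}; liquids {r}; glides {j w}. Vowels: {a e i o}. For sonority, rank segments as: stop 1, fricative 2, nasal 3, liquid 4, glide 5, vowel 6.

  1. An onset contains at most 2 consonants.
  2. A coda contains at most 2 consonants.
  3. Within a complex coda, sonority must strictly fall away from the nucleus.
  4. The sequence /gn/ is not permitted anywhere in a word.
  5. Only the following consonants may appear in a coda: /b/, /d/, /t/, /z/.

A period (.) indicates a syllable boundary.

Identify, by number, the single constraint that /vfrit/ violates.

1

/vfrit/: syllable 1 onset /vfr/ has 3 consonants (> 2).
This is a violation of constraint 1: "An onset contains at most 2 consonants."
The remaining constraints (2, 3, 4, 5) are satisfied.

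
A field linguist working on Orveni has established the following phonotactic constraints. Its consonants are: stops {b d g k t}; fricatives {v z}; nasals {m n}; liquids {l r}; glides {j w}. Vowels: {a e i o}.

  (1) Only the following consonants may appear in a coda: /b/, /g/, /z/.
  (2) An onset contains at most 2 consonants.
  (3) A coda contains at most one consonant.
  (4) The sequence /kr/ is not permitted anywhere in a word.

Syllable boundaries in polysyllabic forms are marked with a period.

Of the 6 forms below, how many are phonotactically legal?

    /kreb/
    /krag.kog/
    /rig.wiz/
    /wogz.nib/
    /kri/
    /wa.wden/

/kreb/ — violates constraint 4: contains banned sequence /kr/ → phonotactically illegal
/krag.kog/ — violates constraint 4: contains banned sequence /kr/ → phonotactically illegal
/rig.wiz/ — σ1 onset /r/, coda /g/ ok; σ2 onset /w/, coda /z/ ok → phonotactically legal
/wogz.nib/ — violates constraint 3: syllable 1 coda /gz/ has 2 consonants (> 1) → phonotactically illegal
/kri/ — violates constraint 4: contains banned sequence /kr/ → phonotactically illegal
/wa.wden/ — violates constraint 1: syllable 2 coda contains /n/, which is not a licensed coda consonant → phonotactically illegal
Phonotactically legal: /rig.wiz/ → 1.

1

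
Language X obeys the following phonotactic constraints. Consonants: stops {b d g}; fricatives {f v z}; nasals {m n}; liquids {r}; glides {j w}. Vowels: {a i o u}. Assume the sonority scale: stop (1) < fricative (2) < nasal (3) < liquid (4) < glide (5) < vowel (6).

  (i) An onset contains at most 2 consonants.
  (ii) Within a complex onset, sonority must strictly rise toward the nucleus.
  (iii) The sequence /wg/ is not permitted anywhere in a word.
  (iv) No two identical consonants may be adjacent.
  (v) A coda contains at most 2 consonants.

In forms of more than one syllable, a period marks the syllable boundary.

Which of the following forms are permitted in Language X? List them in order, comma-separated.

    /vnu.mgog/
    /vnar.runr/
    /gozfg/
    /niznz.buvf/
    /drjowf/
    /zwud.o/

/zwud.o/

/vnu.mgog/ — violates constraint (ii): syllable 2 onset /mg/: /m/ (nasal, 3) → /g/ (stop, 1) does not rise → not permitted
/vnar.runr/ — violates constraint (iv): adjacent identical consonants /rr/ → not permitted
/gozfg/ — violates constraint (v): syllable 1 coda /zfg/ has 3 consonants (> 2) → not permitted
/niznz.buvf/ — violates constraint (v): syllable 1 coda /znz/ has 3 consonants (> 2) → not permitted
/drjowf/ — violates constraint (i): syllable 1 onset /drj/ has 3 consonants (> 2) → not permitted
/zwud.o/ — σ1 onset /zw/ (2→5 rises), coda /d/ ok; σ2 onset /∅/, coda /∅/ ok → permitted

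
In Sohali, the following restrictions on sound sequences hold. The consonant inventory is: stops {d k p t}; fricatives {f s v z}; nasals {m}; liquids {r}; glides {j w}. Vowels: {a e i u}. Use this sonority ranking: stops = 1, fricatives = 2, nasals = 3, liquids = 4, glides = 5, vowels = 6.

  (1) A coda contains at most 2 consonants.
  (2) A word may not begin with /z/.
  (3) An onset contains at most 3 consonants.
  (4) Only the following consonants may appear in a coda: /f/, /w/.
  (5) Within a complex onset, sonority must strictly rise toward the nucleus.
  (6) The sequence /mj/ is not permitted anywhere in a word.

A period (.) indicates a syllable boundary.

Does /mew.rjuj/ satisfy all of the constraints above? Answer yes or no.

no

/mew.rjuj/ — violates constraint 4: syllable 2 coda contains /j/, which is not a licensed coda consonant → illicit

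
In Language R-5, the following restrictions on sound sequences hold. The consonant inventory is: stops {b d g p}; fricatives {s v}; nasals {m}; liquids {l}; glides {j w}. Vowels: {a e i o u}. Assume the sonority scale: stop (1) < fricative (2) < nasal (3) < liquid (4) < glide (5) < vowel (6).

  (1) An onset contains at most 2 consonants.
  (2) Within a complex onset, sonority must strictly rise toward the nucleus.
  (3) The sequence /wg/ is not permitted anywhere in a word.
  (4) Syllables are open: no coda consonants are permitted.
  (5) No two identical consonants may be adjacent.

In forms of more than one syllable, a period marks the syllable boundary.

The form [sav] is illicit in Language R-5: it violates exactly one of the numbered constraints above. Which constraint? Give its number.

4

[sav]: syllable 1 coda /v/ has 1 consonant (> 0).
This is a violation of constraint 4: "Syllables are open: no coda consonants are permitted."
The remaining constraints (1, 2, 3, 5) are satisfied.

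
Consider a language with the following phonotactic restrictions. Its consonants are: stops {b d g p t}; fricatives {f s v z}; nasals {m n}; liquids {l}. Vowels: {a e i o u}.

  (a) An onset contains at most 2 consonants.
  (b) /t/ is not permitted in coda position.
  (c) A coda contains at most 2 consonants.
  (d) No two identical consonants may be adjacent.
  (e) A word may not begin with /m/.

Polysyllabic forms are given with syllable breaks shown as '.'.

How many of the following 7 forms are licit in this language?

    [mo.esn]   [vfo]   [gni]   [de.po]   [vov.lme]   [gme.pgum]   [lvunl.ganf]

6

[mo.esn] — violates constraint (e): word begins with /m/ → illicit
[vfo] — σ1 onset /vf/ (2C), coda /∅/ ok → licit
[gni] — σ1 onset /gn/ (2C), coda /∅/ ok → licit
[de.po] — σ1 onset /d/, coda /∅/ ok; σ2 onset /p/, coda /∅/ ok → licit
[vov.lme] — σ1 onset /v/, coda /v/ ok; σ2 onset /lm/ (2C), coda /∅/ ok → licit
[gme.pgum] — σ1 onset /gm/ (2C), coda /∅/ ok; σ2 onset /pg/ (2C), coda /m/ ok → licit
[lvunl.ganf] — σ1 onset /lv/ (2C), coda /nl/ (2C) ok; σ2 onset /g/, coda /nf/ (2C) ok → licit
Licit: [vfo], [gni], [de.po], [vov.lme], [gme.pgum], [lvunl.ganf] → 6.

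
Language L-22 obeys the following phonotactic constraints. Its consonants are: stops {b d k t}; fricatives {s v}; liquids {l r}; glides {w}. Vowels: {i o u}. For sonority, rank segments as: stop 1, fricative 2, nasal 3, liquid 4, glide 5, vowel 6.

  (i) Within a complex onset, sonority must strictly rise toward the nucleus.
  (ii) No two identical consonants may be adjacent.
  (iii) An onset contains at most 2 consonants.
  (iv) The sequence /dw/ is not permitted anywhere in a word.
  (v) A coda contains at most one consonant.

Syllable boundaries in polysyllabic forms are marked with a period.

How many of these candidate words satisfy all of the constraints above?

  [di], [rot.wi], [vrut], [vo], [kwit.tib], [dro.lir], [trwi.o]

[di] — σ1 onset /d/, coda /∅/ ok → permitted
[rot.wi] — σ1 onset /r/, coda /t/ ok; σ2 onset /w/, coda /∅/ ok → permitted
[vrut] — σ1 onset /vr/ (2→4 rises), coda /t/ ok → permitted
[vo] — σ1 onset /v/, coda /∅/ ok → permitted
[kwit.tib] — violates constraint (ii): adjacent identical consonants /tt/ → not permitted
[dro.lir] — σ1 onset /dr/ (1→4 rises), coda /∅/ ok; σ2 onset /l/, coda /r/ ok → permitted
[trwi.o] — violates constraint (iii): syllable 1 onset /trw/ has 3 consonants (> 2) → not permitted
Permitted: [di], [rot.wi], [vrut], [vo], [dro.lir] → 5.

5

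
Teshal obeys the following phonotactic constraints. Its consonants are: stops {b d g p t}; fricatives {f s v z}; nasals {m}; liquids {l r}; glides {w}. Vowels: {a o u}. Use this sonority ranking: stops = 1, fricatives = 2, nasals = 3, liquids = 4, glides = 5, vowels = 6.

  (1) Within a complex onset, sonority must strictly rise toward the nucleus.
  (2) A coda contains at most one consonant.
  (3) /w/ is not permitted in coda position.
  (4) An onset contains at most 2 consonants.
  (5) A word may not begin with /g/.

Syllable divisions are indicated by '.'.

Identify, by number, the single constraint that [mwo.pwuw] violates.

[mwo.pwuw]: syllable 2 coda contains /w/.
This is a violation of constraint 3: "/w/ is not permitted in coda position."
The remaining constraints (1, 2, 4, 5) are satisfied.

3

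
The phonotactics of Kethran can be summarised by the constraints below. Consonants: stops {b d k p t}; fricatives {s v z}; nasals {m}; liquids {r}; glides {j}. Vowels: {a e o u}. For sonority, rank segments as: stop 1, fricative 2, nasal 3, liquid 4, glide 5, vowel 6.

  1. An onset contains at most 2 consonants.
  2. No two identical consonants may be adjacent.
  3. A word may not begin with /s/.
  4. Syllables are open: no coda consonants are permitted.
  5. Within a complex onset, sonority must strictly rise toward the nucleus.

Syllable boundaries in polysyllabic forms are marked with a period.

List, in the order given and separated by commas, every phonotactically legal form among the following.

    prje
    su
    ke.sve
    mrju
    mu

mu

prje — violates constraint 1: syllable 1 onset /prj/ has 3 consonants (> 2) → phonotactically illegal
su — violates constraint 3: word begins with /s/ → phonotactically illegal
ke.sve — violates constraint 5: syllable 2 onset /sv/: /s/ (fricative, 2) → /v/ (fricative, 2) does not rise → phonotactically illegal
mrju — violates constraint 1: syllable 1 onset /mrj/ has 3 consonants (> 2) → phonotactically illegal
mu — σ1 onset /m/, coda /∅/ ok → phonotactically legal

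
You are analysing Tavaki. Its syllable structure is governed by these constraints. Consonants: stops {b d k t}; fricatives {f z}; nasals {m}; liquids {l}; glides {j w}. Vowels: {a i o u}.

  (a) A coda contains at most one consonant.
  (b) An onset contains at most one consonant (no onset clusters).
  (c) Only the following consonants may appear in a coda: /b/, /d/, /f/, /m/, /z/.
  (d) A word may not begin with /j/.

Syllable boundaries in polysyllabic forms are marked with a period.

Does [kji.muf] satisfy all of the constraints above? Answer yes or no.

no

[kji.muf] — violates constraint (b): syllable 1 onset /kj/ has 2 consonants (> 1) → phonotactically illegal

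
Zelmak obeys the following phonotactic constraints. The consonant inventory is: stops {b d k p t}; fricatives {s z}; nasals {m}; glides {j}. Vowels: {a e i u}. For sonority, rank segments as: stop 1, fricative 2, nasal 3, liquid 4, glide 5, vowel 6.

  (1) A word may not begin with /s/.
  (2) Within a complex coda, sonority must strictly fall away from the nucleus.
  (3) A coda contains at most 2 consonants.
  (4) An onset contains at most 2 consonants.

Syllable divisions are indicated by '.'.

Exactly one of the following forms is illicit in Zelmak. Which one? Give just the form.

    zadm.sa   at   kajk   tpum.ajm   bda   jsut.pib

zadm.sa

zadm.sa — violates constraint 2: syllable 1 coda /dm/: /d/ (stop, 1) → /m/ (nasal, 3) does not fall → illicit
at — σ1 onset /∅/, coda /t/ ok → licit
kajk — σ1 onset /k/, coda /jk/ (5→1 falls) ok → licit
tpum.ajm — σ1 onset /tp/ (2C), coda /m/ ok; σ2 onset /∅/, coda /jm/ (5→3 falls) ok → licit
bda — σ1 onset /bd/ (2C), coda /∅/ ok → licit
jsut.pib — σ1 onset /js/ (2C), coda /t/ ok; σ2 onset /p/, coda /b/ ok → licit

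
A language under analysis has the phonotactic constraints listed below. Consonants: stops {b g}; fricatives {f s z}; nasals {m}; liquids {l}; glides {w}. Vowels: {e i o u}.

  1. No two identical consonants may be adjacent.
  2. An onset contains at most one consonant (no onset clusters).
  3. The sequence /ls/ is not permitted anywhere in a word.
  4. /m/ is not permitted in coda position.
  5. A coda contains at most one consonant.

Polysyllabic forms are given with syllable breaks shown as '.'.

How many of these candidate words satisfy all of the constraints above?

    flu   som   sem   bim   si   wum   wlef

flu — violates constraint 2: syllable 1 onset /fl/ has 2 consonants (> 1) → phonotactically illegal
som — violates constraint 4: syllable 1 coda contains /m/ → phonotactically illegal
sem — violates constraint 4: syllable 1 coda contains /m/ → phonotactically illegal
bim — violates constraint 4: syllable 1 coda contains /m/ → phonotactically illegal
si — σ1 onset /s/, coda /∅/ ok → phonotactically legal
wum — violates constraint 4: syllable 1 coda contains /m/ → phonotactically illegal
wlef — violates constraint 2: syllable 1 onset /wl/ has 2 consonants (> 1) → phonotactically illegal
Phonotactically legal: si → 1.

1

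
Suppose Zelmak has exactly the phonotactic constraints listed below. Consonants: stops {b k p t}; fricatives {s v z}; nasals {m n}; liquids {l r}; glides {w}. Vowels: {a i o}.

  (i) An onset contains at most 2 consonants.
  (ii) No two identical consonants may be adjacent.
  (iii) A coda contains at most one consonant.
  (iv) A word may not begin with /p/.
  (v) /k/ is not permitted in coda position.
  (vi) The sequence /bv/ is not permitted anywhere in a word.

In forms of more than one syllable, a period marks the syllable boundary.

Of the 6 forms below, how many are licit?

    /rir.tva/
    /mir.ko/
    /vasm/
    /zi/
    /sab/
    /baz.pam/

5

/rir.tva/ — σ1 onset /r/, coda /r/ ok; σ2 onset /tv/ (2C), coda /∅/ ok → licit
/mir.ko/ — σ1 onset /m/, coda /r/ ok; σ2 onset /k/, coda /∅/ ok → licit
/vasm/ — violates constraint (iii): syllable 1 coda /sm/ has 2 consonants (> 1) → illicit
/zi/ — σ1 onset /z/, coda /∅/ ok → licit
/sab/ — σ1 onset /s/, coda /b/ ok → licit
/baz.pam/ — σ1 onset /b/, coda /z/ ok; σ2 onset /p/, coda /m/ ok → licit
Licit: /rir.tva/, /mir.ko/, /zi/, /sab/, /baz.pam/ → 5.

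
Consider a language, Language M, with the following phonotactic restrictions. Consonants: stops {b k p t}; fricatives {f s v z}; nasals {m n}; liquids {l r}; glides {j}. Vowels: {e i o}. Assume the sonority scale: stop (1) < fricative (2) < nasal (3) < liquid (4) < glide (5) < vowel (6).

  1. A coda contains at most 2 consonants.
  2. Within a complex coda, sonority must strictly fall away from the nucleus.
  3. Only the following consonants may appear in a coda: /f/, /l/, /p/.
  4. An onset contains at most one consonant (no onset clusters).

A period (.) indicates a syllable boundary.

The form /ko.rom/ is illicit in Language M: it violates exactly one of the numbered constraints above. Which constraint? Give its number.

/ko.rom/: syllable 2 coda contains /m/, which is not a licensed coda consonant.
This is a violation of constraint 3: "Only the following consonants may appear in a coda: /f/, /l/, /p/."
The remaining constraints (1, 2, 4) are satisfied.

3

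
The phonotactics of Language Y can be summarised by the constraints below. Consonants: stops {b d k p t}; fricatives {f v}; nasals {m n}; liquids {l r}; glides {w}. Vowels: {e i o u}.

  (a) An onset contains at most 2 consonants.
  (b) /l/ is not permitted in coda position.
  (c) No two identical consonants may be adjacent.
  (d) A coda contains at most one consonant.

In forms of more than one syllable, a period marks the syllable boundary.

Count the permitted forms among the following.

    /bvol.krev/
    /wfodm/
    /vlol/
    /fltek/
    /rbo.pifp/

/bvol.krev/ — violates constraint (b): syllable 1 coda contains /l/ → not permitted
/wfodm/ — violates constraint (d): syllable 1 coda /dm/ has 2 consonants (> 1) → not permitted
/vlol/ — violates constraint (b): syllable 1 coda contains /l/ → not permitted
/fltek/ — violates constraint (a): syllable 1 onset /flt/ has 3 consonants (> 2) → not permitted
/rbo.pifp/ — violates constraint (d): syllable 2 coda /fp/ has 2 consonants (> 1) → not permitted
No form is permitted → 0.

0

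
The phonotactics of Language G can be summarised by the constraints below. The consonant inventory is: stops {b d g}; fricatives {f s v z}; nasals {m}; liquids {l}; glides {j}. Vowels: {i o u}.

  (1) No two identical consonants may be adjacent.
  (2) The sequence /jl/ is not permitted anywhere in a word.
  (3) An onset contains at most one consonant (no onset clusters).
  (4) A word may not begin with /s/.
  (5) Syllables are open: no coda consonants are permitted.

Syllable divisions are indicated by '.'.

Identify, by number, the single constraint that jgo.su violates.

3

jgo.su: syllable 1 onset /jg/ has 2 consonants (> 1).
This is a violation of constraint 3: "An onset contains at most one consonant (no onset clusters)."
The remaining constraints (1, 2, 4, 5) are satisfied.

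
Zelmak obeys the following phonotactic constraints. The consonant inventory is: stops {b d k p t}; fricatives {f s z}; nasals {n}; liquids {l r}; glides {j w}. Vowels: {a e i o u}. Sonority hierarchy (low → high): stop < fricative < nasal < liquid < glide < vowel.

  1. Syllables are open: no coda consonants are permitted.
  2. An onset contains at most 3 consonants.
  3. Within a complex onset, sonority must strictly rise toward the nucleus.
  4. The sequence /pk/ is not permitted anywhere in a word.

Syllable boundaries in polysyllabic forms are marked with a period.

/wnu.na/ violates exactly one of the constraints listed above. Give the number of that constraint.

/wnu.na/: syllable 1 onset /wn/: /w/ (glide, 5) → /n/ (nasal, 3) does not rise.
This is a violation of constraint 3: "Within a complex onset, sonority must strictly rise toward the nucleus."
The remaining constraints (1, 2, 4) are satisfied.

3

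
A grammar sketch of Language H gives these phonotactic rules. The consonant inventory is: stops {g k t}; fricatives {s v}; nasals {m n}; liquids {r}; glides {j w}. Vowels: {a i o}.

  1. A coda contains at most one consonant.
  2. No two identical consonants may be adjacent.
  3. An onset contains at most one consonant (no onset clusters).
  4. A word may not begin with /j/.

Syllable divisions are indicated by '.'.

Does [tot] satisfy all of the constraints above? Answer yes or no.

[tot] — σ1 onset /t/, coda /t/ ok → licit

yes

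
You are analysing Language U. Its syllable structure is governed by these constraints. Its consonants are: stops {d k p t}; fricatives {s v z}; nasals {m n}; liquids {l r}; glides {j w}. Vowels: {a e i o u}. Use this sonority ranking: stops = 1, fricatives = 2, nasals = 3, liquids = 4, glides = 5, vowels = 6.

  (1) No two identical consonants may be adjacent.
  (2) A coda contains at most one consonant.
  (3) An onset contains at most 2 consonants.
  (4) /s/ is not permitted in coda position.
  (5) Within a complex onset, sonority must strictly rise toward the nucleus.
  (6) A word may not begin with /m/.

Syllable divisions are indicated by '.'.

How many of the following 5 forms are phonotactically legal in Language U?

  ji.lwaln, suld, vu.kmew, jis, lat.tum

1

ji.lwaln — violates constraint 2: syllable 2 coda /ln/ has 2 consonants (> 1) → phonotactically illegal
suld — violates constraint 2: syllable 1 coda /ld/ has 2 consonants (> 1) → phonotactically illegal
vu.kmew — σ1 onset /v/, coda /∅/ ok; σ2 onset /km/ (1→3 rises), coda /w/ ok → phonotactically legal
jis — violates constraint 4: syllable 1 coda contains /s/ → phonotactically illegal
lat.tum — violates constraint 1: adjacent identical consonants /tt/ → phonotactically illegal
Phonotactically legal: vu.kmew → 1.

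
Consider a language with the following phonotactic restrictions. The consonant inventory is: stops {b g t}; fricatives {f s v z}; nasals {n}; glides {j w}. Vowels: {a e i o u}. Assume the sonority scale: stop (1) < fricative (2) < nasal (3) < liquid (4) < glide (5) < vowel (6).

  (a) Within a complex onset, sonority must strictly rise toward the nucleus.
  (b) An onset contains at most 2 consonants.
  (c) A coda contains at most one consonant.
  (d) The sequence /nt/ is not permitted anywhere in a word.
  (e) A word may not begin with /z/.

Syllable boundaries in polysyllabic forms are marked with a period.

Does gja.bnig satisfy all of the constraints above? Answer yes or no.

yes

gja.bnig — σ1 onset /gj/ (1→5 rises), coda /∅/ ok; σ2 onset /bn/ (1→3 rises), coda /g/ ok → phonotactically legal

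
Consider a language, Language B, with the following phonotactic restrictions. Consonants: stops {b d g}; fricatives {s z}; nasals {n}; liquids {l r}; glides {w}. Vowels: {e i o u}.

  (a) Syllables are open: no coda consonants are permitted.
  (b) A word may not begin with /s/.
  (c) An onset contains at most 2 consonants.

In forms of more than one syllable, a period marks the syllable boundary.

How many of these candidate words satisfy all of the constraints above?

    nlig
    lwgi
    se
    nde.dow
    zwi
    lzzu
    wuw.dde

nlig — violates constraint (a): syllable 1 coda /g/ has 1 consonant (> 0) → not permitted
lwgi — violates constraint (c): syllable 1 onset /lwg/ has 3 consonants (> 2) → not permitted
se — violates constraint (b): word begins with /s/ → not permitted
nde.dow — violates constraint (a): syllable 2 coda /w/ has 1 consonant (> 0) → not permitted
zwi — σ1 onset /zw/ (2C), coda /∅/ ok → permitted
lzzu — violates constraint (c): syllable 1 onset /lzz/ has 3 consonants (> 2) → not permitted
wuw.dde — violates constraint (a): syllable 1 coda /w/ has 1 consonant (> 0) → not permitted
Permitted: zwi → 1.

1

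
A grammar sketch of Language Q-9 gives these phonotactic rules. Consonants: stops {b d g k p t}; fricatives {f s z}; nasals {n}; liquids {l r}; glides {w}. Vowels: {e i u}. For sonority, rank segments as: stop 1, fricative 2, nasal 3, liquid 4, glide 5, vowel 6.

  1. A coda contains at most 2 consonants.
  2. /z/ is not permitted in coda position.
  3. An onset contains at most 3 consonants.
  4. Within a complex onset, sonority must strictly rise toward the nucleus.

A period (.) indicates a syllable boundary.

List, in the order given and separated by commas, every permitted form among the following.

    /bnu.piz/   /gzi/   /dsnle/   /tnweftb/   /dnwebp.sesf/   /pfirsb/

/gzi/, /dnwebp.sesf/

/bnu.piz/ — violates constraint 2: syllable 2 coda contains /z/ → not permitted
/gzi/ — σ1 onset /gz/ (1→2 rises), coda /∅/ ok → permitted
/dsnle/ — violates constraint 3: syllable 1 onset /dsnl/ has 4 consonants (> 3) → not permitted
/tnweftb/ — violates constraint 1: syllable 1 coda /ftb/ has 3 consonants (> 2) → not permitted
/dnwebp.sesf/ — σ1 onset /dnw/ (1→3→5 rises), coda /bp/ (2C) ok; σ2 onset /s/, coda /sf/ (2C) ok → permitted
/pfirsb/ — violates constraint 1: syllable 1 coda /rsb/ has 3 consonants (> 2) → not permitted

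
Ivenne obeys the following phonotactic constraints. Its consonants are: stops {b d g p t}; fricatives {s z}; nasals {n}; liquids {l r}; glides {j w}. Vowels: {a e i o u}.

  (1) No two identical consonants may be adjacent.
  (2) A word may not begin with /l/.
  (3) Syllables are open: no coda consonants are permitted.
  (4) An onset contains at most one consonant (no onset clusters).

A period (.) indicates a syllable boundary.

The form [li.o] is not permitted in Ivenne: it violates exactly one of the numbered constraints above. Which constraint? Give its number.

[li.o]: word begins with /l/.
This is a violation of constraint 2: "A word may not begin with /l/."
The remaining constraints (1, 3, 4) are satisfied.

2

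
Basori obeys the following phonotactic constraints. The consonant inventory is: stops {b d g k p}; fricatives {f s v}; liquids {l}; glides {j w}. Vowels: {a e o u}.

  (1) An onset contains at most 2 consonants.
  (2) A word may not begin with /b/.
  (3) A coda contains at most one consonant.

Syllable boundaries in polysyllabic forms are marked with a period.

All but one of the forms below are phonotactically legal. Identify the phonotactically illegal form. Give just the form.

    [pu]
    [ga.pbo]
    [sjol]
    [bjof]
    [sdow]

[bjof]

[pu] — σ1 onset /p/, coda /∅/ ok → phonotactically legal
[ga.pbo] — σ1 onset /g/, coda /∅/ ok; σ2 onset /pb/ (2C), coda /∅/ ok → phonotactically legal
[sjol] — σ1 onset /sj/ (2C), coda /l/ ok → phonotactically legal
[bjof] — violates constraint 2: word begins with /b/ → phonotactically illegal
[sdow] — σ1 onset /sd/ (2C), coda /w/ ok → phonotactically legal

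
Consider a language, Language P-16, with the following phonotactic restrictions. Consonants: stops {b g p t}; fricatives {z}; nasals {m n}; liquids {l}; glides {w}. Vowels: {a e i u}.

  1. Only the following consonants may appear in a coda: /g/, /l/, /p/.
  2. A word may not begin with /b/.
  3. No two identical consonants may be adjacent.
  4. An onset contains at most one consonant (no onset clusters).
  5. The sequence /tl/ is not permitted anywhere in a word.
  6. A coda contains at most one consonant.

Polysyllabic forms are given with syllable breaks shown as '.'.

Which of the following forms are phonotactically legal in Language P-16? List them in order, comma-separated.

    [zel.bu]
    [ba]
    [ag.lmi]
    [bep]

[zel.bu]

[zel.bu] — σ1 onset /z/, coda /l/ ok; σ2 onset /b/, coda /∅/ ok → phonotactically legal
[ba] — violates constraint 2: word begins with /b/ → phonotactically illegal
[ag.lmi] — violates constraint 4: syllable 2 onset /lm/ has 2 consonants (> 1) → phonotactically illegal
[bep] — violates constraint 2: word begins with /b/ → phonotactically illegal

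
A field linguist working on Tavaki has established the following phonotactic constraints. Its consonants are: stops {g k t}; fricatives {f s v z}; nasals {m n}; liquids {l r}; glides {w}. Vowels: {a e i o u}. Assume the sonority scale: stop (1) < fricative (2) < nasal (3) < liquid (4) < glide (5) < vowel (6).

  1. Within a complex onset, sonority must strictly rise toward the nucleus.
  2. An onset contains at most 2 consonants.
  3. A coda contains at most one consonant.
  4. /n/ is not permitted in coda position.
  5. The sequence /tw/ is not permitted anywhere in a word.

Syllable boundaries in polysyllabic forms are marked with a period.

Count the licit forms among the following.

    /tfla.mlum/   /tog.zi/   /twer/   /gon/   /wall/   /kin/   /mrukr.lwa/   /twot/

/tfla.mlum/ — violates constraint 2: syllable 1 onset /tfl/ has 3 consonants (> 2) → illicit
/tog.zi/ — σ1 onset /t/, coda /g/ ok; σ2 onset /z/, coda /∅/ ok → licit
/twer/ — violates constraint 5: contains banned sequence /tw/ → illicit
/gon/ — violates constraint 4: syllable 1 coda contains /n/ → illicit
/wall/ — violates constraint 3: syllable 1 coda /ll/ has 2 consonants (> 1) → illicit
/kin/ — violates constraint 4: syllable 1 coda contains /n/ → illicit
/mrukr.lwa/ — violates constraint 3: syllable 1 coda /kr/ has 2 consonants (> 1) → illicit
/twot/ — violates constraint 5: contains banned sequence /tw/ → illicit
Licit: /tog.zi/ → 1.

1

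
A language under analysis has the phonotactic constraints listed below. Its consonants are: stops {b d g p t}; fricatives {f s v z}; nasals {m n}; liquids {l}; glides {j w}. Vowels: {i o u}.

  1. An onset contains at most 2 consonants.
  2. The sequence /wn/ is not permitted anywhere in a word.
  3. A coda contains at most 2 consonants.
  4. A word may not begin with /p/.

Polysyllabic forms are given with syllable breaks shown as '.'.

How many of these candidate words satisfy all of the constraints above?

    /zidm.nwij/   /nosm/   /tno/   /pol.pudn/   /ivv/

4

/zidm.nwij/ — σ1 onset /z/, coda /dm/ (2C) ok; σ2 onset /nw/ (2C), coda /j/ ok → well-formed
/nosm/ — σ1 onset /n/, coda /sm/ (2C) ok → well-formed
/tno/ — σ1 onset /tn/ (2C), coda /∅/ ok → well-formed
/pol.pudn/ — violates constraint 4: word begins with /p/ → ill-formed
/ivv/ — σ1 onset /∅/, coda /vv/ (2C) ok → well-formed
Well-formed: /zidm.nwij/, /nosm/, /tno/, /ivv/ → 4.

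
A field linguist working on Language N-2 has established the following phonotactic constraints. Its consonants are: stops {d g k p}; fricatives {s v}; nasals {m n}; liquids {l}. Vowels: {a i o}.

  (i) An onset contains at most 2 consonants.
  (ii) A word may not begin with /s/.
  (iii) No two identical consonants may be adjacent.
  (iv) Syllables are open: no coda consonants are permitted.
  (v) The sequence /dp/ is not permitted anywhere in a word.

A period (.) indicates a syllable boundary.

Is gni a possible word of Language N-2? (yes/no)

yes

gni — σ1 onset /gn/ (2C), coda /∅/ ok → licit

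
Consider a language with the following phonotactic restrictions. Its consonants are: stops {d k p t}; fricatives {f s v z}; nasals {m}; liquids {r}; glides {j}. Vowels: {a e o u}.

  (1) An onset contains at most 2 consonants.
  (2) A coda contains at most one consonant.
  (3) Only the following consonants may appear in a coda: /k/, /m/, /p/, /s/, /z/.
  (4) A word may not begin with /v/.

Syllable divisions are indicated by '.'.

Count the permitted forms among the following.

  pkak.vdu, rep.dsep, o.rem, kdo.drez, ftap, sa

pkak.vdu — σ1 onset /pk/ (2C), coda /k/ ok; σ2 onset /vd/ (2C), coda /∅/ ok → permitted
rep.dsep — σ1 onset /r/, coda /p/ ok; σ2 onset /ds/ (2C), coda /p/ ok → permitted
o.rem — σ1 onset /∅/, coda /∅/ ok; σ2 onset /r/, coda /m/ ok → permitted
kdo.drez — σ1 onset /kd/ (2C), coda /∅/ ok; σ2 onset /dr/ (2C), coda /z/ ok → permitted
ftap — σ1 onset /ft/ (2C), coda /p/ ok → permitted
sa — σ1 onset /s/, coda /∅/ ok → permitted
Permitted: pkak.vdu, rep.dsep, o.rem, kdo.drez, ftap, sa → 6.

6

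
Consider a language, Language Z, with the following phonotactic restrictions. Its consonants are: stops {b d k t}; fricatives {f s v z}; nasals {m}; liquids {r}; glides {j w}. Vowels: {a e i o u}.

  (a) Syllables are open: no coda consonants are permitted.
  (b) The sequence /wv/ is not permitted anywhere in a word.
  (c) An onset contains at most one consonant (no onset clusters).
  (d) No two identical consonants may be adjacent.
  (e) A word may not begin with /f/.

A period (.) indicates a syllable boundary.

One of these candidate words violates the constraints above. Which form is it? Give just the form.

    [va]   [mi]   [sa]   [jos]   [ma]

[jos]

[va] — σ1 onset /v/, coda /∅/ ok → permitted
[mi] — σ1 onset /m/, coda /∅/ ok → permitted
[sa] — σ1 onset /s/, coda /∅/ ok → permitted
[jos] — violates constraint (a): syllable 1 coda /s/ has 1 consonant (> 0) → not permitted
[ma] — σ1 onset /m/, coda /∅/ ok → permitted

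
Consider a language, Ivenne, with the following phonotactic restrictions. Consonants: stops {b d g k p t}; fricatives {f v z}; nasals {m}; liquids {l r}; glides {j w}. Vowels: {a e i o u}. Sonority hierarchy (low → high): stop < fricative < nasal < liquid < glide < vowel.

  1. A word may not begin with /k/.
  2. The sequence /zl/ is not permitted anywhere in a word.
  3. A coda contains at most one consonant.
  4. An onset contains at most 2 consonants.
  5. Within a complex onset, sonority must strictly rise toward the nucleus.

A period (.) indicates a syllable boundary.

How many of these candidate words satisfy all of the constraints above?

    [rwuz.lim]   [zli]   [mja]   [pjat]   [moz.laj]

[rwuz.lim] — violates constraint 2: contains banned sequence /zl/ → ill-formed
[zli] — violates constraint 2: contains banned sequence /zl/ → ill-formed
[mja] — σ1 onset /mj/ (3→5 rises), coda /∅/ ok → well-formed
[pjat] — σ1 onset /pj/ (1→5 rises), coda /t/ ok → well-formed
[moz.laj] — violates constraint 2: contains banned sequence /zl/ → ill-formed
Well-formed: [mja], [pjat] → 2.

2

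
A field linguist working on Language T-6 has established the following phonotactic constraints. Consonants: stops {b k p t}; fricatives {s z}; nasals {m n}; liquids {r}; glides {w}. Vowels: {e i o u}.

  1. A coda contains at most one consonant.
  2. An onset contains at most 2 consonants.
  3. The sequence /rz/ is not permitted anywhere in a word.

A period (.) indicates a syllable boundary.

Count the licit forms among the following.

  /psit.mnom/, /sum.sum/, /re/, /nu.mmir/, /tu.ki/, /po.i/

6

/psit.mnom/ — σ1 onset /ps/ (2C), coda /t/ ok; σ2 onset /mn/ (2C), coda /m/ ok → licit
/sum.sum/ — σ1 onset /s/, coda /m/ ok; σ2 onset /s/, coda /m/ ok → licit
/re/ — σ1 onset /r/, coda /∅/ ok → licit
/nu.mmir/ — σ1 onset /n/, coda /∅/ ok; σ2 onset /mm/ (2C), coda /r/ ok → licit
/tu.ki/ — σ1 onset /t/, coda /∅/ ok; σ2 onset /k/, coda /∅/ ok → licit
/po.i/ — σ1 onset /p/, coda /∅/ ok; σ2 onset /∅/, coda /∅/ ok → licit
Licit: /psit.mnom/, /sum.sum/, /re/, /nu.mmir/, /tu.ki/, /po.i/ → 6.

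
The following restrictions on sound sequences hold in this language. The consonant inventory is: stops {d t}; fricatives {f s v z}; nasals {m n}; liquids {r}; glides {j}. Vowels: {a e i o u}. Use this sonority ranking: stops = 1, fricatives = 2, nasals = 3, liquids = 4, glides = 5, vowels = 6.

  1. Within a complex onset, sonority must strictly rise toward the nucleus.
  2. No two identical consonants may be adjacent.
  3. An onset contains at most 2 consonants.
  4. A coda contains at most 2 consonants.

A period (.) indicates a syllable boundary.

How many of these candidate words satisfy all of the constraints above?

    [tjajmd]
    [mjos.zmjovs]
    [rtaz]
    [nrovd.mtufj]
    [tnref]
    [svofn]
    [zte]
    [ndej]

[tjajmd] — violates constraint 4: syllable 1 coda /jmd/ has 3 consonants (> 2) → illicit
[mjos.zmjovs] — violates constraint 3: syllable 2 onset /zmj/ has 3 consonants (> 2) → illicit
[rtaz] — violates constraint 1: syllable 1 onset /rt/: /r/ (liquid, 4) → /t/ (stop, 1) does not rise → illicit
[nrovd.mtufj] — violates constraint 1: syllable 2 onset /mt/: /m/ (nasal, 3) → /t/ (stop, 1) does not rise → illicit
[tnref] — violates constraint 3: syllable 1 onset /tnr/ has 3 consonants (> 2) → illicit
[svofn] — violates constraint 1: syllable 1 onset /sv/: /s/ (fricative, 2) → /v/ (fricative, 2) does not rise → illicit
[zte] — violates constraint 1: syllable 1 onset /zt/: /z/ (fricative, 2) → /t/ (stop, 1) does not rise → illicit
[ndej] — violates constraint 1: syllable 1 onset /nd/: /n/ (nasal, 3) → /d/ (stop, 1) does not rise → illicit
No form is licit → 0.

0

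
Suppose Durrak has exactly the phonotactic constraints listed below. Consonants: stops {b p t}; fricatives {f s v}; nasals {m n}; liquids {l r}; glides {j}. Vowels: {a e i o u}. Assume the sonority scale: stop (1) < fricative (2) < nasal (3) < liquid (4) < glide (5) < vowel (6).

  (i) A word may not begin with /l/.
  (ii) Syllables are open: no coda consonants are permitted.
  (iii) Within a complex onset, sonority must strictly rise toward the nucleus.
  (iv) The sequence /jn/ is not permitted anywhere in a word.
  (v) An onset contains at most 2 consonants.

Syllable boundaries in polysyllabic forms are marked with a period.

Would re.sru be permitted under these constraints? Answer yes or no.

yes

re.sru — σ1 onset /r/, coda /∅/ ok; σ2 onset /sr/ (2→4 rises), coda /∅/ ok → permitted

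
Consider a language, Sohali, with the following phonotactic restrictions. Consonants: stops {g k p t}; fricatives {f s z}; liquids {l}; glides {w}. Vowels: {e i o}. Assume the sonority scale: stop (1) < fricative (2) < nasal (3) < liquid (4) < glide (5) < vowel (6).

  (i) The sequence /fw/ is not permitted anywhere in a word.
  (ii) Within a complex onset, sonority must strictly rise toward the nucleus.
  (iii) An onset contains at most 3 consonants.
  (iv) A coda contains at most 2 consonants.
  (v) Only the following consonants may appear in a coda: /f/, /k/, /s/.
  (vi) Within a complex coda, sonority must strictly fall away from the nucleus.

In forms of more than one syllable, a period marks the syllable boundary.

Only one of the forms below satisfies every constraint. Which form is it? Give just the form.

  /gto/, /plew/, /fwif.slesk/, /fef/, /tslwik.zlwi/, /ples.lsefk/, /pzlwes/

/gto/ — violates constraint (ii): syllable 1 onset /gt/: /g/ (stop, 1) → /t/ (stop, 1) does not rise → phonotactically illegal
/plew/ — violates constraint (v): syllable 1 coda contains /w/, which is not a licensed coda consonant → phonotactically illegal
/fwif.slesk/ — violates constraint (i): contains banned sequence /fw/ → phonotactically illegal
/fef/ — σ1 onset /f/, coda /f/ ok → phonotactically legal
/tslwik.zlwi/ — violates constraint (iii): syllable 1 onset /tslw/ has 4 consonants (> 3) → phonotactically illegal
/ples.lsefk/ — violates constraint (ii): syllable 2 onset /ls/: /l/ (liquid, 4) → /s/ (fricative, 2) does not rise → phonotactically illegal
/pzlwes/ — violates constraint (iii): syllable 1 onset /pzlw/ has 4 consonants (> 3) → phonotactically illegal

/fef/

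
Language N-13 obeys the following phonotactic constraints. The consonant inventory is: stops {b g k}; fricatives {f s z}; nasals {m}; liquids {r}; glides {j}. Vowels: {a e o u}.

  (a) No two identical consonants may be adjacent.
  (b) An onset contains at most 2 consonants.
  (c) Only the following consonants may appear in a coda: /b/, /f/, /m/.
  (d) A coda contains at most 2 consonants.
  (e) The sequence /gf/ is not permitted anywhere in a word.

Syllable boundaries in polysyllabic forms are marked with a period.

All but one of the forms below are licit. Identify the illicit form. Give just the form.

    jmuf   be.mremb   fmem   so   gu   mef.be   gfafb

jmuf — σ1 onset /jm/ (2C), coda /f/ ok → licit
be.mremb — σ1 onset /b/, coda /∅/ ok; σ2 onset /mr/ (2C), coda /mb/ (2C) ok → licit
fmem — σ1 onset /fm/ (2C), coda /m/ ok → licit
so — σ1 onset /s/, coda /∅/ ok → licit
gu — σ1 onset /g/, coda /∅/ ok → licit
mef.be — σ1 onset /m/, coda /f/ ok; σ2 onset /b/, coda /∅/ ok → licit
gfafb — violates constraint (e): contains banned sequence /gf/ → illicit

gfafb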